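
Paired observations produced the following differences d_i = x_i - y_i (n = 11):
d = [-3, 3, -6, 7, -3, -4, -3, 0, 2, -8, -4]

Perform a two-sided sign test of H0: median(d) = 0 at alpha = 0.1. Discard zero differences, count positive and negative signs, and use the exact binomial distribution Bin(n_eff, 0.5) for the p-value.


Step 1: Discard zero differences. Original n = 11; n_eff = number of nonzero differences = 10.
Nonzero differences (with sign): -3, +3, -6, +7, -3, -4, -3, +2, -8, -4
Step 2: Count signs: positive = 3, negative = 7.
Step 3: Under H0: P(positive) = 0.5, so the number of positives S ~ Bin(10, 0.5).
Step 4: Two-sided exact p-value = sum of Bin(10,0.5) probabilities at or below the observed probability = 0.343750.
Step 5: alpha = 0.1. fail to reject H0.

n_eff = 10, pos = 3, neg = 7, p = 0.343750, fail to reject H0.


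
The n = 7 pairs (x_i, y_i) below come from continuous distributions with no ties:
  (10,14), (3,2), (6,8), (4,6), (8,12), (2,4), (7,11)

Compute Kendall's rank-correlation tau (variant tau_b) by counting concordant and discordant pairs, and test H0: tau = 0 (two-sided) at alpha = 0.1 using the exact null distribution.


Step 1: Enumerate the 21 unordered pairs (i,j) with i<j and classify each by sign(x_j-x_i) * sign(y_j-y_i).
  (1,2):dx=-7,dy=-12->C; (1,3):dx=-4,dy=-6->C; (1,4):dx=-6,dy=-8->C; (1,5):dx=-2,dy=-2->C
  (1,6):dx=-8,dy=-10->C; (1,7):dx=-3,dy=-3->C; (2,3):dx=+3,dy=+6->C; (2,4):dx=+1,dy=+4->C
  (2,5):dx=+5,dy=+10->C; (2,6):dx=-1,dy=+2->D; (2,7):dx=+4,dy=+9->C; (3,4):dx=-2,dy=-2->C
  (3,5):dx=+2,dy=+4->C; (3,6):dx=-4,dy=-4->C; (3,7):dx=+1,dy=+3->C; (4,5):dx=+4,dy=+6->C
  (4,6):dx=-2,dy=-2->C; (4,7):dx=+3,dy=+5->C; (5,6):dx=-6,dy=-8->C; (5,7):dx=-1,dy=-1->C
  (6,7):dx=+5,dy=+7->C
Step 2: C = 20, D = 1, total pairs = 21.
Step 3: tau = (C - D)/(n(n-1)/2) = (20 - 1)/21 = 0.904762.
Step 4: Exact two-sided p-value (enumerate n! = 5040 permutations of y under H0): p = 0.002778.
Step 5: alpha = 0.1. reject H0.

tau_b = 0.9048 (C=20, D=1), p = 0.002778, reject H0.


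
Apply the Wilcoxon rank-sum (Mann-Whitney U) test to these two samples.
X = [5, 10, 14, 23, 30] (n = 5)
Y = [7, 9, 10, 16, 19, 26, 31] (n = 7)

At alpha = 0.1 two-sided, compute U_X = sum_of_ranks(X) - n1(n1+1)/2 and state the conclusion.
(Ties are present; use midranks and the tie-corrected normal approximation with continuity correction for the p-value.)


Step 1: Combine and sort all 12 observations; assign midranks.
sorted (value, group): (5,X), (7,Y), (9,Y), (10,X), (10,Y), (14,X), (16,Y), (19,Y), (23,X), (26,Y), (30,X), (31,Y)
ranks: 5->1, 7->2, 9->3, 10->4.5, 10->4.5, 14->6, 16->7, 19->8, 23->9, 26->10, 30->11, 31->12
Step 2: Rank sum for X: R1 = 1 + 4.5 + 6 + 9 + 11 = 31.5.
Step 3: U_X = R1 - n1(n1+1)/2 = 31.5 - 5*6/2 = 31.5 - 15 = 16.5.
       U_Y = n1*n2 - U_X = 35 - 16.5 = 18.5.
Step 4: Ties are present, so use the tie-corrected normal approximation (with continuity correction) for the p-value.
Step 5: p-value = 0.935170; compare to alpha = 0.1. fail to reject H0.

U_X = 16.5, p = 0.935170, fail to reject H0 at alpha = 0.1.


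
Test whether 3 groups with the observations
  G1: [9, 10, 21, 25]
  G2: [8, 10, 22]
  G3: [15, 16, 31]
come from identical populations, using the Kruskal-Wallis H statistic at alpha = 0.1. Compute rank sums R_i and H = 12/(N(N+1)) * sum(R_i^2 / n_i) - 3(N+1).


Step 1: Combine all N = 10 observations and assign midranks.
sorted (value, group, rank): (8,G2,1), (9,G1,2), (10,G1,3.5), (10,G2,3.5), (15,G3,5), (16,G3,6), (21,G1,7), (22,G2,8), (25,G1,9), (31,G3,10)
Step 2: Sum ranks within each group.
R_1 = 21.5 (n_1 = 4)
R_2 = 12.5 (n_2 = 3)
R_3 = 21 (n_3 = 3)
Step 3: H = 12/(N(N+1)) * sum(R_i^2/n_i) - 3(N+1)
     = 12/(10*11) * (21.5^2/4 + 12.5^2/3 + 21^2/3) - 3*11
     = 0.109091 * 314.646 - 33
     = 1.325000.
Step 4: Ties present; correction factor C = 1 - 6/(10^3 - 10) = 0.993939. Corrected H = 1.325000 / 0.993939 = 1.333079.
Step 5: Under H0, H ~ chi^2(2); p-value = 0.513482.
Step 6: alpha = 0.1. fail to reject H0.

H = 1.3331, df = 2, p = 0.513482, fail to reject H0.


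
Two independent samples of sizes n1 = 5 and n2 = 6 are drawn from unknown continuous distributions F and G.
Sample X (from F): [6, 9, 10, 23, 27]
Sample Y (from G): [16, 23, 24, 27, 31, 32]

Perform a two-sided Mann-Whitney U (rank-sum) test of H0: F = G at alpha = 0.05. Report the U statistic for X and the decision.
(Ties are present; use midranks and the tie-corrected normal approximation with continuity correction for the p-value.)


Step 1: Combine and sort all 11 observations; assign midranks.
sorted (value, group): (6,X), (9,X), (10,X), (16,Y), (23,X), (23,Y), (24,Y), (27,X), (27,Y), (31,Y), (32,Y)
ranks: 6->1, 9->2, 10->3, 16->4, 23->5.5, 23->5.5, 24->7, 27->8.5, 27->8.5, 31->10, 32->11
Step 2: Rank sum for X: R1 = 1 + 2 + 3 + 5.5 + 8.5 = 20.
Step 3: U_X = R1 - n1(n1+1)/2 = 20 - 5*6/2 = 20 - 15 = 5.
       U_Y = n1*n2 - U_X = 30 - 5 = 25.
Step 4: Ties are present, so use the tie-corrected normal approximation (with continuity correction) for the p-value.
Step 5: p-value = 0.081440; compare to alpha = 0.05. fail to reject H0.

U_X = 5, p = 0.081440, fail to reject H0 at alpha = 0.05.


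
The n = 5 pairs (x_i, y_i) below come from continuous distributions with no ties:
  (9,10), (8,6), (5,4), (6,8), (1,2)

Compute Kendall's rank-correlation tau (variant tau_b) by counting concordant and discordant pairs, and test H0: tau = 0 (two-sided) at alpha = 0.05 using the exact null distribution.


Step 1: Enumerate the 10 unordered pairs (i,j) with i<j and classify each by sign(x_j-x_i) * sign(y_j-y_i).
  (1,2):dx=-1,dy=-4->C; (1,3):dx=-4,dy=-6->C; (1,4):dx=-3,dy=-2->C; (1,5):dx=-8,dy=-8->C
  (2,3):dx=-3,dy=-2->C; (2,4):dx=-2,dy=+2->D; (2,5):dx=-7,dy=-4->C; (3,4):dx=+1,dy=+4->C
  (3,5):dx=-4,dy=-2->C; (4,5):dx=-5,dy=-6->C
Step 2: C = 9, D = 1, total pairs = 10.
Step 3: tau = (C - D)/(n(n-1)/2) = (9 - 1)/10 = 0.800000.
Step 4: Exact two-sided p-value (enumerate n! = 120 permutations of y under H0): p = 0.083333.
Step 5: alpha = 0.05. fail to reject H0.

tau_b = 0.8000 (C=9, D=1), p = 0.083333, fail to reject H0.


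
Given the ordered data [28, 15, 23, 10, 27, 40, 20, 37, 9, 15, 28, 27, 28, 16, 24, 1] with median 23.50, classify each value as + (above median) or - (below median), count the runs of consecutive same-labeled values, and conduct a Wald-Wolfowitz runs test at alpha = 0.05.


Step 1: Compute median = 23.50; label A = above, B = below.
Labels in order: ABBBAABABBAAABAB  (n_A = 8, n_B = 8)
Step 2: Count runs R = 10.
Step 3: Under H0 (random ordering), E[R] = 2*n_A*n_B/(n_A+n_B) + 1 = 2*8*8/16 + 1 = 9.0000.
        Var[R] = 2*n_A*n_B*(2*n_A*n_B - n_A - n_B) / ((n_A+n_B)^2 * (n_A+n_B-1)) = 14336/3840 = 3.7333.
        SD[R] = 1.9322.
Step 4: Continuity-corrected z = (R - 0.5 - E[R]) / SD[R] = (10 - 0.5 - 9.0000) / 1.9322 = 0.2588.
Step 5: Two-sided p-value via normal approximation = 2*(1 - Phi(|z|)) = 0.795809.
Step 6: alpha = 0.05. fail to reject H0.

R = 10, z = 0.2588, p = 0.795809, fail to reject H0.


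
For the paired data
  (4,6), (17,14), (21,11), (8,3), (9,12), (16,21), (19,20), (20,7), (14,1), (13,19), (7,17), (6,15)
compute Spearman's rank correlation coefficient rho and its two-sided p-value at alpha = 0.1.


Step 1: Rank x and y separately (midranks; no ties here).
rank(x): 4->1, 17->9, 21->12, 8->4, 9->5, 16->8, 19->10, 20->11, 14->7, 13->6, 7->3, 6->2
rank(y): 6->3, 14->7, 11->5, 3->2, 12->6, 21->12, 20->11, 7->4, 1->1, 19->10, 17->9, 15->8
Step 2: d_i = R_x(i) - R_y(i); compute d_i^2.
  (1-3)^2=4, (9-7)^2=4, (12-5)^2=49, (4-2)^2=4, (5-6)^2=1, (8-12)^2=16, (10-11)^2=1, (11-4)^2=49, (7-1)^2=36, (6-10)^2=16, (3-9)^2=36, (2-8)^2=36
sum(d^2) = 252.
Step 3: rho = 1 - 6*252 / (12*(12^2 - 1)) = 1 - 1512/1716 = 0.118881.
Step 4: Under H0, t = rho * sqrt((n-2)/(1-rho^2)) = 0.3786 ~ t(10).
Step 5: Two-sided p-value from the t-distribution with 10 df = 0.712884.
Step 6: alpha = 0.1. fail to reject H0.

rho = 0.1189, p = 0.712884, fail to reject H0 at alpha = 0.1.


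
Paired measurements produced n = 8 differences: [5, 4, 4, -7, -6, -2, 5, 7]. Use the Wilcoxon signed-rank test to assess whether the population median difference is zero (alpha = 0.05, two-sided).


Step 1: Drop any zero differences (none here) and take |d_i|.
|d| = [5, 4, 4, 7, 6, 2, 5, 7]
Step 2: Midrank |d_i| (ties get averaged ranks).
ranks: |5|->4.5, |4|->2.5, |4|->2.5, |7|->7.5, |6|->6, |2|->1, |5|->4.5, |7|->7.5
Step 3: Attach original signs; sum ranks with positive sign and with negative sign.
W+ = 4.5 + 2.5 + 2.5 + 4.5 + 7.5 = 21.5
W- = 7.5 + 6 + 1 = 14.5
(Check: W+ + W- = 36 should equal n(n+1)/2 = 36.)
Step 4: Test statistic W = min(W+, W-) = 14.5.
Step 5: Ties in |d|, so use the tie-corrected normal approximation.
        E[W] = n(n+1)/4 = 8*9/4 = 18.
        Tie groups: |d|=4 (t=2), |d|=5 (t=2), |d|=7 (t=2); sum(t^3 - t) = 18.
        Var[W] = n(n+1)(2n+1)/24 - sum(t^3-t)/48 = 1224/24 - 18/48 = 50.625.
        z = (W - E[W]) / sqrt(Var[W]) = (14.5 - 18) / 7.1151 = -0.4919.
        Two-sided p = 2*Phi(z) = 0.622783.
Step 6: alpha = 0.05. fail to reject H0.

W+ = 21.5, W- = 14.5, W = min = 14.5, p = 0.622783, fail to reject H0.


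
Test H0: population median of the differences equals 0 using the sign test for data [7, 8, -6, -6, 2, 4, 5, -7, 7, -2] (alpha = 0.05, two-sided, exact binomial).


Step 1: Discard zero differences. Original n = 10; n_eff = number of nonzero differences = 10.
Nonzero differences (with sign): +7, +8, -6, -6, +2, +4, +5, -7, +7, -2
Step 2: Count signs: positive = 6, negative = 4.
Step 3: Under H0: P(positive) = 0.5, so the number of positives S ~ Bin(10, 0.5).
Step 4: Two-sided exact p-value = sum of Bin(10,0.5) probabilities at or below the observed probability = 0.753906.
Step 5: alpha = 0.05. fail to reject H0.

n_eff = 10, pos = 6, neg = 4, p = 0.753906, fail to reject H0.


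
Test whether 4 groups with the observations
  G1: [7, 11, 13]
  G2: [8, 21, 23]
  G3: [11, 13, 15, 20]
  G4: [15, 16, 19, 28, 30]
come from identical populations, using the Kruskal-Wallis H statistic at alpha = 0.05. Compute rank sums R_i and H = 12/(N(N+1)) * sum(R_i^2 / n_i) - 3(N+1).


Step 1: Combine all N = 15 observations and assign midranks.
sorted (value, group, rank): (7,G1,1), (8,G2,2), (11,G1,3.5), (11,G3,3.5), (13,G1,5.5), (13,G3,5.5), (15,G3,7.5), (15,G4,7.5), (16,G4,9), (19,G4,10), (20,G3,11), (21,G2,12), (23,G2,13), (28,G4,14), (30,G4,15)
Step 2: Sum ranks within each group.
R_1 = 10 (n_1 = 3)
R_2 = 27 (n_2 = 3)
R_3 = 27.5 (n_3 = 4)
R_4 = 55.5 (n_4 = 5)
Step 3: H = 12/(N(N+1)) * sum(R_i^2/n_i) - 3(N+1)
     = 12/(15*16) * (10^2/3 + 27^2/3 + 27.5^2/4 + 55.5^2/5) - 3*16
     = 0.050000 * 1081.45 - 48
     = 6.072292.
Step 4: Ties present; correction factor C = 1 - 18/(15^3 - 15) = 0.994643. Corrected H = 6.072292 / 0.994643 = 6.104997.
Step 5: Under H0, H ~ chi^2(3); p-value = 0.106612.
Step 6: alpha = 0.05. fail to reject H0.

H = 6.1050, df = 3, p = 0.106612, fail to reject H0.


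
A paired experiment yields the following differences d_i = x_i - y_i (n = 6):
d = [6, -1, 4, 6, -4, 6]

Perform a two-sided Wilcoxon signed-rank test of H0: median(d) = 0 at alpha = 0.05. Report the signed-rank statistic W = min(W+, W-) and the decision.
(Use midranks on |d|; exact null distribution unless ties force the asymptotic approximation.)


Step 1: Drop any zero differences (none here) and take |d_i|.
|d| = [6, 1, 4, 6, 4, 6]
Step 2: Midrank |d_i| (ties get averaged ranks).
ranks: |6|->5, |1|->1, |4|->2.5, |6|->5, |4|->2.5, |6|->5
Step 3: Attach original signs; sum ranks with positive sign and with negative sign.
W+ = 5 + 2.5 + 5 + 5 = 17.5
W- = 1 + 2.5 = 3.5
(Check: W+ + W- = 21 should equal n(n+1)/2 = 21.)
Step 4: Test statistic W = min(W+, W-) = 3.5.
Step 5: Ties in |d|, so use the tie-corrected normal approximation.
        E[W] = n(n+1)/4 = 6*7/4 = 10.5.
        Tie groups: |d|=4 (t=2), |d|=6 (t=3); sum(t^3 - t) = 30.
        Var[W] = n(n+1)(2n+1)/24 - sum(t^3-t)/48 = 546/24 - 30/48 = 22.125.
        z = (W - E[W]) / sqrt(Var[W]) = (3.5 - 10.5) / 4.7037 = -1.4882.
        Two-sided p = 2*Phi(z) = 0.136703.
Step 6: alpha = 0.05. fail to reject H0.

W+ = 17.5, W- = 3.5, W = min = 3.5, p = 0.136703, fail to reject H0.


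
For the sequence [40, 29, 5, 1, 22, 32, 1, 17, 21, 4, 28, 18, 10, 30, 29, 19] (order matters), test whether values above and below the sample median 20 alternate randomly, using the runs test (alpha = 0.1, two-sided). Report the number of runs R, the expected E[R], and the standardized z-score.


Step 1: Compute median = 20; label A = above, B = below.
Labels in order: AABBAABBABABBAAB  (n_A = 8, n_B = 8)
Step 2: Count runs R = 10.
Step 3: Under H0 (random ordering), E[R] = 2*n_A*n_B/(n_A+n_B) + 1 = 2*8*8/16 + 1 = 9.0000.
        Var[R] = 2*n_A*n_B*(2*n_A*n_B - n_A - n_B) / ((n_A+n_B)^2 * (n_A+n_B-1)) = 14336/3840 = 3.7333.
        SD[R] = 1.9322.
Step 4: Continuity-corrected z = (R - 0.5 - E[R]) / SD[R] = (10 - 0.5 - 9.0000) / 1.9322 = 0.2588.
Step 5: Two-sided p-value via normal approximation = 2*(1 - Phi(|z|)) = 0.795809.
Step 6: alpha = 0.1. fail to reject H0.

R = 10, z = 0.2588, p = 0.795809, fail to reject H0.


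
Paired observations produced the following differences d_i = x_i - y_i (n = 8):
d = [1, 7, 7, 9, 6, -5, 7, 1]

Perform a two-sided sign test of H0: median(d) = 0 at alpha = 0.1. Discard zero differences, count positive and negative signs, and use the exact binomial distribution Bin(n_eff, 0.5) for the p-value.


Step 1: Discard zero differences. Original n = 8; n_eff = number of nonzero differences = 8.
Nonzero differences (with sign): +1, +7, +7, +9, +6, -5, +7, +1
Step 2: Count signs: positive = 7, negative = 1.
Step 3: Under H0: P(positive) = 0.5, so the number of positives S ~ Bin(8, 0.5).
Step 4: Two-sided exact p-value = sum of Bin(8,0.5) probabilities at or below the observed probability = 0.070312.
Step 5: alpha = 0.1. reject H0.

n_eff = 8, pos = 7, neg = 1, p = 0.070312, reject H0.


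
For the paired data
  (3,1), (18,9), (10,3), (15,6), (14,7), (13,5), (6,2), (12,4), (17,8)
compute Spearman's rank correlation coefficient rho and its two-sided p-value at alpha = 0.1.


Step 1: Rank x and y separately (midranks; no ties here).
rank(x): 3->1, 18->9, 10->3, 15->7, 14->6, 13->5, 6->2, 12->4, 17->8
rank(y): 1->1, 9->9, 3->3, 6->6, 7->7, 5->5, 2->2, 4->4, 8->8
Step 2: d_i = R_x(i) - R_y(i); compute d_i^2.
  (1-1)^2=0, (9-9)^2=0, (3-3)^2=0, (7-6)^2=1, (6-7)^2=1, (5-5)^2=0, (2-2)^2=0, (4-4)^2=0, (8-8)^2=0
sum(d^2) = 2.
Step 3: rho = 1 - 6*2 / (9*(9^2 - 1)) = 1 - 12/720 = 0.983333.
Step 4: Under H0, t = rho * sqrt((n-2)/(1-rho^2)) = 14.3096 ~ t(7).
Step 5: Two-sided p-value from the t-distribution with 7 df = 0.000002.
Step 6: alpha = 0.1. reject H0.

rho = 0.9833, p = 0.000002, reject H0 at alpha = 0.1.


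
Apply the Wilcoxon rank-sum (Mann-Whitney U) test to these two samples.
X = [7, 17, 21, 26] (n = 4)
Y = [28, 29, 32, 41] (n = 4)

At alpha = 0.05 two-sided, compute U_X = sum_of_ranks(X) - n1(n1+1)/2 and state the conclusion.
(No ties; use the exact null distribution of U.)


Step 1: Combine and sort all 8 observations; assign midranks.
sorted (value, group): (7,X), (17,X), (21,X), (26,X), (28,Y), (29,Y), (32,Y), (41,Y)
ranks: 7->1, 17->2, 21->3, 26->4, 28->5, 29->6, 32->7, 41->8
Step 2: Rank sum for X: R1 = 1 + 2 + 3 + 4 = 10.
Step 3: U_X = R1 - n1(n1+1)/2 = 10 - 4*5/2 = 10 - 10 = 0.
       U_Y = n1*n2 - U_X = 16 - 0 = 16.
Step 4: No ties, so the exact null distribution of U (based on enumerating the C(8,4) = 70 equally likely rank assignments) gives the two-sided p-value.
Step 5: p-value = 0.028571; compare to alpha = 0.05. reject H0.

U_X = 0, p = 0.028571, reject H0 at alpha = 0.05.


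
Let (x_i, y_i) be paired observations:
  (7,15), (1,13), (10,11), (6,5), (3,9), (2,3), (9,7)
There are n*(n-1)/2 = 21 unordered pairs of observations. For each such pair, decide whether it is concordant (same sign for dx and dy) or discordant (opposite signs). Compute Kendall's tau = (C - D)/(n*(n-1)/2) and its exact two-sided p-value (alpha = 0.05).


Step 1: Enumerate the 21 unordered pairs (i,j) with i<j and classify each by sign(x_j-x_i) * sign(y_j-y_i).
  (1,2):dx=-6,dy=-2->C; (1,3):dx=+3,dy=-4->D; (1,4):dx=-1,dy=-10->C; (1,5):dx=-4,dy=-6->C
  (1,6):dx=-5,dy=-12->C; (1,7):dx=+2,dy=-8->D; (2,3):dx=+9,dy=-2->D; (2,4):dx=+5,dy=-8->D
  (2,5):dx=+2,dy=-4->D; (2,6):dx=+1,dy=-10->D; (2,7):dx=+8,dy=-6->D; (3,4):dx=-4,dy=-6->C
  (3,5):dx=-7,dy=-2->C; (3,6):dx=-8,dy=-8->C; (3,7):dx=-1,dy=-4->C; (4,5):dx=-3,dy=+4->D
  (4,6):dx=-4,dy=-2->C; (4,7):dx=+3,dy=+2->C; (5,6):dx=-1,dy=-6->C; (5,7):dx=+6,dy=-2->D
  (6,7):dx=+7,dy=+4->C
Step 2: C = 12, D = 9, total pairs = 21.
Step 3: tau = (C - D)/(n(n-1)/2) = (12 - 9)/21 = 0.142857.
Step 4: Exact two-sided p-value (enumerate n! = 5040 permutations of y under H0): p = 0.772619.
Step 5: alpha = 0.05. fail to reject H0.

tau_b = 0.1429 (C=12, D=9), p = 0.772619, fail to reject H0.


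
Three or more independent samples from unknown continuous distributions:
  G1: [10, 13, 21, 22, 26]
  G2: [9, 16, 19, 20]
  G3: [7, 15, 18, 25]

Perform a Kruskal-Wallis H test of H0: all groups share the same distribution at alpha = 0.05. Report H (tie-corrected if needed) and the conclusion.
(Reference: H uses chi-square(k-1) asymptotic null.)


Step 1: Combine all N = 13 observations and assign midranks.
sorted (value, group, rank): (7,G3,1), (9,G2,2), (10,G1,3), (13,G1,4), (15,G3,5), (16,G2,6), (18,G3,7), (19,G2,8), (20,G2,9), (21,G1,10), (22,G1,11), (25,G3,12), (26,G1,13)
Step 2: Sum ranks within each group.
R_1 = 41 (n_1 = 5)
R_2 = 25 (n_2 = 4)
R_3 = 25 (n_3 = 4)
Step 3: H = 12/(N(N+1)) * sum(R_i^2/n_i) - 3(N+1)
     = 12/(13*14) * (41^2/5 + 25^2/4 + 25^2/4) - 3*14
     = 0.065934 * 648.7 - 42
     = 0.771429.
Step 4: No ties, so H is used without correction.
Step 5: Under H0, H ~ chi^2(2); p-value = 0.679965.
Step 6: alpha = 0.05. fail to reject H0.

H = 0.7714, df = 2, p = 0.679965, fail to reject H0.


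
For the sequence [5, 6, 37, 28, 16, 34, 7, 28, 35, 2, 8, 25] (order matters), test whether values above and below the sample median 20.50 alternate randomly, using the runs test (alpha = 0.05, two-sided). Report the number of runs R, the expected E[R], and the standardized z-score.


Step 1: Compute median = 20.50; label A = above, B = below.
Labels in order: BBAABABAABBA  (n_A = 6, n_B = 6)
Step 2: Count runs R = 8.
Step 3: Under H0 (random ordering), E[R] = 2*n_A*n_B/(n_A+n_B) + 1 = 2*6*6/12 + 1 = 7.0000.
        Var[R] = 2*n_A*n_B*(2*n_A*n_B - n_A - n_B) / ((n_A+n_B)^2 * (n_A+n_B-1)) = 4320/1584 = 2.7273.
        SD[R] = 1.6514.
Step 4: Continuity-corrected z = (R - 0.5 - E[R]) / SD[R] = (8 - 0.5 - 7.0000) / 1.6514 = 0.3028.
Step 5: Two-sided p-value via normal approximation = 2*(1 - Phi(|z|)) = 0.762069.
Step 6: alpha = 0.05. fail to reject H0.

R = 8, z = 0.3028, p = 0.762069, fail to reject H0.


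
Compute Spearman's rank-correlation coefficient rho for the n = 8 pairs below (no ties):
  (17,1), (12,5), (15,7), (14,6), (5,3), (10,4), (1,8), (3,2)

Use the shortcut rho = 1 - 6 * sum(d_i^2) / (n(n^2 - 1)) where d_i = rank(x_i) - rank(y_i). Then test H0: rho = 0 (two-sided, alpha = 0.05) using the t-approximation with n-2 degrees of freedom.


Step 1: Rank x and y separately (midranks; no ties here).
rank(x): 17->8, 12->5, 15->7, 14->6, 5->3, 10->4, 1->1, 3->2
rank(y): 1->1, 5->5, 7->7, 6->6, 3->3, 4->4, 8->8, 2->2
Step 2: d_i = R_x(i) - R_y(i); compute d_i^2.
  (8-1)^2=49, (5-5)^2=0, (7-7)^2=0, (6-6)^2=0, (3-3)^2=0, (4-4)^2=0, (1-8)^2=49, (2-2)^2=0
sum(d^2) = 98.
Step 3: rho = 1 - 6*98 / (8*(8^2 - 1)) = 1 - 588/504 = -0.166667.
Step 4: Under H0, t = rho * sqrt((n-2)/(1-rho^2)) = -0.4140 ~ t(6).
Step 5: Two-sided p-value from the t-distribution with 6 df = 0.693239.
Step 6: alpha = 0.05. fail to reject H0.

rho = -0.1667, p = 0.693239, fail to reject H0 at alpha = 0.05.


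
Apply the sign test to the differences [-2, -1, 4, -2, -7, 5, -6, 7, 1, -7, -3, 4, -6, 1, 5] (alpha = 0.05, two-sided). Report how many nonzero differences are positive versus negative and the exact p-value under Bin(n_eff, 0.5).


Step 1: Discard zero differences. Original n = 15; n_eff = number of nonzero differences = 15.
Nonzero differences (with sign): -2, -1, +4, -2, -7, +5, -6, +7, +1, -7, -3, +4, -6, +1, +5
Step 2: Count signs: positive = 7, negative = 8.
Step 3: Under H0: P(positive) = 0.5, so the number of positives S ~ Bin(15, 0.5).
Step 4: Two-sided exact p-value = sum of Bin(15,0.5) probabilities at or below the observed probability = 1.000000.
Step 5: alpha = 0.05. fail to reject H0.

n_eff = 15, pos = 7, neg = 8, p = 1.000000, fail to reject H0.


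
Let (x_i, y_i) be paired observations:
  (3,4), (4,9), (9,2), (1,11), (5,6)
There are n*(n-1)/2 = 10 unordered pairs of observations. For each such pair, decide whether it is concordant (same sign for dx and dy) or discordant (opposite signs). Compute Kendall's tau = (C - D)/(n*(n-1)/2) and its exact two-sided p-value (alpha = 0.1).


Step 1: Enumerate the 10 unordered pairs (i,j) with i<j and classify each by sign(x_j-x_i) * sign(y_j-y_i).
  (1,2):dx=+1,dy=+5->C; (1,3):dx=+6,dy=-2->D; (1,4):dx=-2,dy=+7->D; (1,5):dx=+2,dy=+2->C
  (2,3):dx=+5,dy=-7->D; (2,4):dx=-3,dy=+2->D; (2,5):dx=+1,dy=-3->D; (3,4):dx=-8,dy=+9->D
  (3,5):dx=-4,dy=+4->D; (4,5):dx=+4,dy=-5->D
Step 2: C = 2, D = 8, total pairs = 10.
Step 3: tau = (C - D)/(n(n-1)/2) = (2 - 8)/10 = -0.600000.
Step 4: Exact two-sided p-value (enumerate n! = 120 permutations of y under H0): p = 0.233333.
Step 5: alpha = 0.1. fail to reject H0.

tau_b = -0.6000 (C=2, D=8), p = 0.233333, fail to reject H0.


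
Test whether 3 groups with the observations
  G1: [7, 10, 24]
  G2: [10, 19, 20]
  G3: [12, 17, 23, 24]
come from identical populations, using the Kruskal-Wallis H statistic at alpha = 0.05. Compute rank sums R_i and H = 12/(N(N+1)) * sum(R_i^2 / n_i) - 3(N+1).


Step 1: Combine all N = 10 observations and assign midranks.
sorted (value, group, rank): (7,G1,1), (10,G1,2.5), (10,G2,2.5), (12,G3,4), (17,G3,5), (19,G2,6), (20,G2,7), (23,G3,8), (24,G1,9.5), (24,G3,9.5)
Step 2: Sum ranks within each group.
R_1 = 13 (n_1 = 3)
R_2 = 15.5 (n_2 = 3)
R_3 = 26.5 (n_3 = 4)
Step 3: H = 12/(N(N+1)) * sum(R_i^2/n_i) - 3(N+1)
     = 12/(10*11) * (13^2/3 + 15.5^2/3 + 26.5^2/4) - 3*11
     = 0.109091 * 311.979 - 33
     = 1.034091.
Step 4: Ties present; correction factor C = 1 - 12/(10^3 - 10) = 0.987879. Corrected H = 1.034091 / 0.987879 = 1.046779.
Step 5: Under H0, H ~ chi^2(2); p-value = 0.592509.
Step 6: alpha = 0.05. fail to reject H0.

H = 1.0468, df = 2, p = 0.592509, fail to reject H0.


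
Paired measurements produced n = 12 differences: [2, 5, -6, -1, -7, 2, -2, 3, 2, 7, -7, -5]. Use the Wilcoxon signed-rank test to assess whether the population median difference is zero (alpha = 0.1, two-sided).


Step 1: Drop any zero differences (none here) and take |d_i|.
|d| = [2, 5, 6, 1, 7, 2, 2, 3, 2, 7, 7, 5]
Step 2: Midrank |d_i| (ties get averaged ranks).
ranks: |2|->3.5, |5|->7.5, |6|->9, |1|->1, |7|->11, |2|->3.5, |2|->3.5, |3|->6, |2|->3.5, |7|->11, |7|->11, |5|->7.5
Step 3: Attach original signs; sum ranks with positive sign and with negative sign.
W+ = 3.5 + 7.5 + 3.5 + 6 + 3.5 + 11 = 35
W- = 9 + 1 + 11 + 3.5 + 11 + 7.5 = 43
(Check: W+ + W- = 78 should equal n(n+1)/2 = 78.)
Step 4: Test statistic W = min(W+, W-) = 35.
Step 5: Ties in |d|, so use the tie-corrected normal approximation.
        E[W] = n(n+1)/4 = 12*13/4 = 39.
        Tie groups: |d|=2 (t=4), |d|=5 (t=2), |d|=7 (t=3); sum(t^3 - t) = 90.
        Var[W] = n(n+1)(2n+1)/24 - sum(t^3-t)/48 = 3900/24 - 90/48 = 160.625.
        z = (W - E[W]) / sqrt(Var[W]) = (35 - 39) / 12.6738 = -0.3156.
        Two-sided p = 2*Phi(z) = 0.752297.
Step 6: alpha = 0.1. fail to reject H0.

W+ = 35, W- = 43, W = min = 35, p = 0.752297, fail to reject H0.


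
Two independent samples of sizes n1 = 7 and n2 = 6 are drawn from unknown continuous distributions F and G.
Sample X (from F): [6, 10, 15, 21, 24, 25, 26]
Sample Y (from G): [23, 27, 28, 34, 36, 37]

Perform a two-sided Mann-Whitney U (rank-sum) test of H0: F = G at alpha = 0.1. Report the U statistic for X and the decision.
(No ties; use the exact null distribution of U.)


Step 1: Combine and sort all 13 observations; assign midranks.
sorted (value, group): (6,X), (10,X), (15,X), (21,X), (23,Y), (24,X), (25,X), (26,X), (27,Y), (28,Y), (34,Y), (36,Y), (37,Y)
ranks: 6->1, 10->2, 15->3, 21->4, 23->5, 24->6, 25->7, 26->8, 27->9, 28->10, 34->11, 36->12, 37->13
Step 2: Rank sum for X: R1 = 1 + 2 + 3 + 4 + 6 + 7 + 8 = 31.
Step 3: U_X = R1 - n1(n1+1)/2 = 31 - 7*8/2 = 31 - 28 = 3.
       U_Y = n1*n2 - U_X = 42 - 3 = 39.
Step 4: No ties, so the exact null distribution of U (based on enumerating the C(13,7) = 1716 equally likely rank assignments) gives the two-sided p-value.
Step 5: p-value = 0.008159; compare to alpha = 0.1. reject H0.

U_X = 3, p = 0.008159, reject H0 at alpha = 0.1.


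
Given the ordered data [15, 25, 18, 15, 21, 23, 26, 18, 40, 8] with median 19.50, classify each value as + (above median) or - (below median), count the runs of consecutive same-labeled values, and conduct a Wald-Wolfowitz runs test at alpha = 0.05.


Step 1: Compute median = 19.50; label A = above, B = below.
Labels in order: BABBAAABAB  (n_A = 5, n_B = 5)
Step 2: Count runs R = 7.
Step 3: Under H0 (random ordering), E[R] = 2*n_A*n_B/(n_A+n_B) + 1 = 2*5*5/10 + 1 = 6.0000.
        Var[R] = 2*n_A*n_B*(2*n_A*n_B - n_A - n_B) / ((n_A+n_B)^2 * (n_A+n_B-1)) = 2000/900 = 2.2222.
        SD[R] = 1.4907.
Step 4: Continuity-corrected z = (R - 0.5 - E[R]) / SD[R] = (7 - 0.5 - 6.0000) / 1.4907 = 0.3354.
Step 5: Two-sided p-value via normal approximation = 2*(1 - Phi(|z|)) = 0.737316.
Step 6: alpha = 0.05. fail to reject H0.

R = 7, z = 0.3354, p = 0.737316, fail to reject H0.


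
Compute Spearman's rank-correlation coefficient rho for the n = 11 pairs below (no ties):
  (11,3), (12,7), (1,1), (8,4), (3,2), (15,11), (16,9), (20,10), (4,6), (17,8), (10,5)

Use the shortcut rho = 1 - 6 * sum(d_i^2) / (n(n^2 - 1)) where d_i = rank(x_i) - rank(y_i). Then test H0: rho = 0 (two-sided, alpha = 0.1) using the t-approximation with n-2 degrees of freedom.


Step 1: Rank x and y separately (midranks; no ties here).
rank(x): 11->6, 12->7, 1->1, 8->4, 3->2, 15->8, 16->9, 20->11, 4->3, 17->10, 10->5
rank(y): 3->3, 7->7, 1->1, 4->4, 2->2, 11->11, 9->9, 10->10, 6->6, 8->8, 5->5
Step 2: d_i = R_x(i) - R_y(i); compute d_i^2.
  (6-3)^2=9, (7-7)^2=0, (1-1)^2=0, (4-4)^2=0, (2-2)^2=0, (8-11)^2=9, (9-9)^2=0, (11-10)^2=1, (3-6)^2=9, (10-8)^2=4, (5-5)^2=0
sum(d^2) = 32.
Step 3: rho = 1 - 6*32 / (11*(11^2 - 1)) = 1 - 192/1320 = 0.854545.
Step 4: Under H0, t = rho * sqrt((n-2)/(1-rho^2)) = 4.9360 ~ t(9).
Step 5: Two-sided p-value from the t-distribution with 9 df = 0.000807.
Step 6: alpha = 0.1. reject H0.

rho = 0.8545, p = 0.000807, reject H0 at alpha = 0.1.


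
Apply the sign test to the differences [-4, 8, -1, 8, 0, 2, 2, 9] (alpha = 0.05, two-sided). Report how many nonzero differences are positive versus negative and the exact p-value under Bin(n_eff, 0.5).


Step 1: Discard zero differences. Original n = 8; n_eff = number of nonzero differences = 7.
Nonzero differences (with sign): -4, +8, -1, +8, +2, +2, +9
Step 2: Count signs: positive = 5, negative = 2.
Step 3: Under H0: P(positive) = 0.5, so the number of positives S ~ Bin(7, 0.5).
Step 4: Two-sided exact p-value = sum of Bin(7,0.5) probabilities at or below the observed probability = 0.453125.
Step 5: alpha = 0.05. fail to reject H0.

n_eff = 7, pos = 5, neg = 2, p = 0.453125, fail to reject H0.


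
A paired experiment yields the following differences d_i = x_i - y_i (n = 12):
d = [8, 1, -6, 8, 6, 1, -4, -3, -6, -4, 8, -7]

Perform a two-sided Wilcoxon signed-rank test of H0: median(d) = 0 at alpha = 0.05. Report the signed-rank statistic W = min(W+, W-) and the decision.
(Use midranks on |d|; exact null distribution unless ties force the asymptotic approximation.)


Step 1: Drop any zero differences (none here) and take |d_i|.
|d| = [8, 1, 6, 8, 6, 1, 4, 3, 6, 4, 8, 7]
Step 2: Midrank |d_i| (ties get averaged ranks).
ranks: |8|->11, |1|->1.5, |6|->7, |8|->11, |6|->7, |1|->1.5, |4|->4.5, |3|->3, |6|->7, |4|->4.5, |8|->11, |7|->9
Step 3: Attach original signs; sum ranks with positive sign and with negative sign.
W+ = 11 + 1.5 + 11 + 7 + 1.5 + 11 = 43
W- = 7 + 4.5 + 3 + 7 + 4.5 + 9 = 35
(Check: W+ + W- = 78 should equal n(n+1)/2 = 78.)
Step 4: Test statistic W = min(W+, W-) = 35.
Step 5: Ties in |d|, so use the tie-corrected normal approximation.
        E[W] = n(n+1)/4 = 12*13/4 = 39.
        Tie groups: |d|=1 (t=2), |d|=4 (t=2), |d|=6 (t=3), |d|=8 (t=3); sum(t^3 - t) = 60.
        Var[W] = n(n+1)(2n+1)/24 - sum(t^3-t)/48 = 3900/24 - 60/48 = 161.25.
        z = (W - E[W]) / sqrt(Var[W]) = (35 - 39) / 12.6984 = -0.3150.
        Two-sided p = 2*Phi(z) = 0.752762.
Step 6: alpha = 0.05. fail to reject H0.

W+ = 43, W- = 35, W = min = 35, p = 0.752762, fail to reject H0.


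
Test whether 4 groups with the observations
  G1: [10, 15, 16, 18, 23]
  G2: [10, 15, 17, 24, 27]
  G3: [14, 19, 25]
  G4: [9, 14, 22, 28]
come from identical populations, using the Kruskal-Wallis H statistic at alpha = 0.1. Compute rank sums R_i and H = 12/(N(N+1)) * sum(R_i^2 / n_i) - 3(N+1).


Step 1: Combine all N = 17 observations and assign midranks.
sorted (value, group, rank): (9,G4,1), (10,G1,2.5), (10,G2,2.5), (14,G3,4.5), (14,G4,4.5), (15,G1,6.5), (15,G2,6.5), (16,G1,8), (17,G2,9), (18,G1,10), (19,G3,11), (22,G4,12), (23,G1,13), (24,G2,14), (25,G3,15), (27,G2,16), (28,G4,17)
Step 2: Sum ranks within each group.
R_1 = 40 (n_1 = 5)
R_2 = 48 (n_2 = 5)
R_3 = 30.5 (n_3 = 3)
R_4 = 34.5 (n_4 = 4)
Step 3: H = 12/(N(N+1)) * sum(R_i^2/n_i) - 3(N+1)
     = 12/(17*18) * (40^2/5 + 48^2/5 + 30.5^2/3 + 34.5^2/4) - 3*18
     = 0.039216 * 1388.45 - 54
     = 0.448856.
Step 4: Ties present; correction factor C = 1 - 18/(17^3 - 17) = 0.996324. Corrected H = 0.448856 / 0.996324 = 0.450513.
Step 5: Under H0, H ~ chi^2(3); p-value = 0.929621.
Step 6: alpha = 0.1. fail to reject H0.

H = 0.4505, df = 3, p = 0.929621, fail to reject H0.


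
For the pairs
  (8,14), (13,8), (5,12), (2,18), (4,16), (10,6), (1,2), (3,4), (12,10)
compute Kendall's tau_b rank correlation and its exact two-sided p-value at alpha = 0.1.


Step 1: Enumerate the 36 unordered pairs (i,j) with i<j and classify each by sign(x_j-x_i) * sign(y_j-y_i).
  (1,2):dx=+5,dy=-6->D; (1,3):dx=-3,dy=-2->C; (1,4):dx=-6,dy=+4->D; (1,5):dx=-4,dy=+2->D
  (1,6):dx=+2,dy=-8->D; (1,7):dx=-7,dy=-12->C; (1,8):dx=-5,dy=-10->C; (1,9):dx=+4,dy=-4->D
  (2,3):dx=-8,dy=+4->D; (2,4):dx=-11,dy=+10->D; (2,5):dx=-9,dy=+8->D; (2,6):dx=-3,dy=-2->C
  (2,7):dx=-12,dy=-6->C; (2,8):dx=-10,dy=-4->C; (2,9):dx=-1,dy=+2->D; (3,4):dx=-3,dy=+6->D
  (3,5):dx=-1,dy=+4->D; (3,6):dx=+5,dy=-6->D; (3,7):dx=-4,dy=-10->C; (3,8):dx=-2,dy=-8->C
  (3,9):dx=+7,dy=-2->D; (4,5):dx=+2,dy=-2->D; (4,6):dx=+8,dy=-12->D; (4,7):dx=-1,dy=-16->C
  (4,8):dx=+1,dy=-14->D; (4,9):dx=+10,dy=-8->D; (5,6):dx=+6,dy=-10->D; (5,7):dx=-3,dy=-14->C
  (5,8):dx=-1,dy=-12->C; (5,9):dx=+8,dy=-6->D; (6,7):dx=-9,dy=-4->C; (6,8):dx=-7,dy=-2->C
  (6,9):dx=+2,dy=+4->C; (7,8):dx=+2,dy=+2->C; (7,9):dx=+11,dy=+8->C; (8,9):dx=+9,dy=+6->C
Step 2: C = 17, D = 19, total pairs = 36.
Step 3: tau = (C - D)/(n(n-1)/2) = (17 - 19)/36 = -0.055556.
Step 4: Exact two-sided p-value (enumerate n! = 362880 permutations of y under H0): p = 0.919455.
Step 5: alpha = 0.1. fail to reject H0.

tau_b = -0.0556 (C=17, D=19), p = 0.919455, fail to reject H0.


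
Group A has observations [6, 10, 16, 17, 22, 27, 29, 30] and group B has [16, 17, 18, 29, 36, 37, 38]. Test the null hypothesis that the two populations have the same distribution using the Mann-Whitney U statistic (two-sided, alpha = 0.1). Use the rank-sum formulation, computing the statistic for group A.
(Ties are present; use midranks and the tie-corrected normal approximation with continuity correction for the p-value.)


Step 1: Combine and sort all 15 observations; assign midranks.
sorted (value, group): (6,X), (10,X), (16,X), (16,Y), (17,X), (17,Y), (18,Y), (22,X), (27,X), (29,X), (29,Y), (30,X), (36,Y), (37,Y), (38,Y)
ranks: 6->1, 10->2, 16->3.5, 16->3.5, 17->5.5, 17->5.5, 18->7, 22->8, 27->9, 29->10.5, 29->10.5, 30->12, 36->13, 37->14, 38->15
Step 2: Rank sum for X: R1 = 1 + 2 + 3.5 + 5.5 + 8 + 9 + 10.5 + 12 = 51.5.
Step 3: U_X = R1 - n1(n1+1)/2 = 51.5 - 8*9/2 = 51.5 - 36 = 15.5.
       U_Y = n1*n2 - U_X = 56 - 15.5 = 40.5.
Step 4: Ties are present, so use the tie-corrected normal approximation (with continuity correction) for the p-value.
Step 5: p-value = 0.163782; compare to alpha = 0.1. fail to reject H0.

U_X = 15.5, p = 0.163782, fail to reject H0 at alpha = 0.1.


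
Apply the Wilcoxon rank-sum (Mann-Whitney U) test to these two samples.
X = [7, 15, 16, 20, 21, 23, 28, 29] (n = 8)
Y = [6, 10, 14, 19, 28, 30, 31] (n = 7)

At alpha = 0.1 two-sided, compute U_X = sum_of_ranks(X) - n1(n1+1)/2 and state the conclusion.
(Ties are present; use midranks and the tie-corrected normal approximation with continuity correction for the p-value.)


Step 1: Combine and sort all 15 observations; assign midranks.
sorted (value, group): (6,Y), (7,X), (10,Y), (14,Y), (15,X), (16,X), (19,Y), (20,X), (21,X), (23,X), (28,X), (28,Y), (29,X), (30,Y), (31,Y)
ranks: 6->1, 7->2, 10->3, 14->4, 15->5, 16->6, 19->7, 20->8, 21->9, 23->10, 28->11.5, 28->11.5, 29->13, 30->14, 31->15
Step 2: Rank sum for X: R1 = 2 + 5 + 6 + 8 + 9 + 10 + 11.5 + 13 = 64.5.
Step 3: U_X = R1 - n1(n1+1)/2 = 64.5 - 8*9/2 = 64.5 - 36 = 28.5.
       U_Y = n1*n2 - U_X = 56 - 28.5 = 27.5.
Step 4: Ties are present, so use the tie-corrected normal approximation (with continuity correction) for the p-value.
Step 5: p-value = 1.000000; compare to alpha = 0.1. fail to reject H0.

U_X = 28.5, p = 1.000000, fail to reject H0 at alpha = 0.1.


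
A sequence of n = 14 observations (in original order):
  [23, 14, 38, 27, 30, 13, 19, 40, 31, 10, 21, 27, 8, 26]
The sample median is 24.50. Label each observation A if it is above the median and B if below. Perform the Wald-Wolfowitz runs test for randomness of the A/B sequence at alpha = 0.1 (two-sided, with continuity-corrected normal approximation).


Step 1: Compute median = 24.50; label A = above, B = below.
Labels in order: BBAAABBAABBABA  (n_A = 7, n_B = 7)
Step 2: Count runs R = 8.
Step 3: Under H0 (random ordering), E[R] = 2*n_A*n_B/(n_A+n_B) + 1 = 2*7*7/14 + 1 = 8.0000.
        Var[R] = 2*n_A*n_B*(2*n_A*n_B - n_A - n_B) / ((n_A+n_B)^2 * (n_A+n_B-1)) = 8232/2548 = 3.2308.
        SD[R] = 1.7974.
Step 4: R = E[R], so z = 0 with no continuity correction.
Step 5: Two-sided p-value via normal approximation = 2*(1 - Phi(|z|)) = 1.000000.
Step 6: alpha = 0.1. fail to reject H0.

R = 8, z = 0.0000, p = 1.000000, fail to reject H0.


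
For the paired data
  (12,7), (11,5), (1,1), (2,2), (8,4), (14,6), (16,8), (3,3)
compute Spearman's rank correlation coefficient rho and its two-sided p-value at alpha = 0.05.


Step 1: Rank x and y separately (midranks; no ties here).
rank(x): 12->6, 11->5, 1->1, 2->2, 8->4, 14->7, 16->8, 3->3
rank(y): 7->7, 5->5, 1->1, 2->2, 4->4, 6->6, 8->8, 3->3
Step 2: d_i = R_x(i) - R_y(i); compute d_i^2.
  (6-7)^2=1, (5-5)^2=0, (1-1)^2=0, (2-2)^2=0, (4-4)^2=0, (7-6)^2=1, (8-8)^2=0, (3-3)^2=0
sum(d^2) = 2.
Step 3: rho = 1 - 6*2 / (8*(8^2 - 1)) = 1 - 12/504 = 0.976190.
Step 4: Under H0, t = rho * sqrt((n-2)/(1-rho^2)) = 11.0235 ~ t(6).
Step 5: Two-sided p-value from the t-distribution with 6 df = 0.000033.
Step 6: alpha = 0.05. reject H0.

rho = 0.9762, p = 0.000033, reject H0 at alpha = 0.05.


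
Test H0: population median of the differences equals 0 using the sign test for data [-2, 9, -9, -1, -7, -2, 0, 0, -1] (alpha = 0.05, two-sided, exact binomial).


Step 1: Discard zero differences. Original n = 9; n_eff = number of nonzero differences = 7.
Nonzero differences (with sign): -2, +9, -9, -1, -7, -2, -1
Step 2: Count signs: positive = 1, negative = 6.
Step 3: Under H0: P(positive) = 0.5, so the number of positives S ~ Bin(7, 0.5).
Step 4: Two-sided exact p-value = sum of Bin(7,0.5) probabilities at or below the observed probability = 0.125000.
Step 5: alpha = 0.05. fail to reject H0.

n_eff = 7, pos = 1, neg = 6, p = 0.125000, fail to reject H0.


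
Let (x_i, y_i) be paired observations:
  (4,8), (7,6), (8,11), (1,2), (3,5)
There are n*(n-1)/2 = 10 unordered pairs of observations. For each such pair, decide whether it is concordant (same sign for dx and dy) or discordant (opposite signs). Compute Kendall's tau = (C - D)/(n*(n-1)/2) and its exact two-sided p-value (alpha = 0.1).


Step 1: Enumerate the 10 unordered pairs (i,j) with i<j and classify each by sign(x_j-x_i) * sign(y_j-y_i).
  (1,2):dx=+3,dy=-2->D; (1,3):dx=+4,dy=+3->C; (1,4):dx=-3,dy=-6->C; (1,5):dx=-1,dy=-3->C
  (2,3):dx=+1,dy=+5->C; (2,4):dx=-6,dy=-4->C; (2,5):dx=-4,dy=-1->C; (3,4):dx=-7,dy=-9->C
  (3,5):dx=-5,dy=-6->C; (4,5):dx=+2,dy=+3->C
Step 2: C = 9, D = 1, total pairs = 10.
Step 3: tau = (C - D)/(n(n-1)/2) = (9 - 1)/10 = 0.800000.
Step 4: Exact two-sided p-value (enumerate n! = 120 permutations of y under H0): p = 0.083333.
Step 5: alpha = 0.1. reject H0.

tau_b = 0.8000 (C=9, D=1), p = 0.083333, reject H0.


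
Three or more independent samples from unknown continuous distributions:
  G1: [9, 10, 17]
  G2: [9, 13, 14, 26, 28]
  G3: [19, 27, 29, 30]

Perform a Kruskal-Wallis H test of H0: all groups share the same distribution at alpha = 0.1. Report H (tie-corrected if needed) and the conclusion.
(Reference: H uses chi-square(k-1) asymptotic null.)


Step 1: Combine all N = 12 observations and assign midranks.
sorted (value, group, rank): (9,G1,1.5), (9,G2,1.5), (10,G1,3), (13,G2,4), (14,G2,5), (17,G1,6), (19,G3,7), (26,G2,8), (27,G3,9), (28,G2,10), (29,G3,11), (30,G3,12)
Step 2: Sum ranks within each group.
R_1 = 10.5 (n_1 = 3)
R_2 = 28.5 (n_2 = 5)
R_3 = 39 (n_3 = 4)
Step 3: H = 12/(N(N+1)) * sum(R_i^2/n_i) - 3(N+1)
     = 12/(12*13) * (10.5^2/3 + 28.5^2/5 + 39^2/4) - 3*13
     = 0.076923 * 579.45 - 39
     = 5.573077.
Step 4: Ties present; correction factor C = 1 - 6/(12^3 - 12) = 0.996503. Corrected H = 5.573077 / 0.996503 = 5.592632.
Step 5: Under H0, H ~ chi^2(2); p-value = 0.061035.
Step 6: alpha = 0.1. reject H0.

H = 5.5926, df = 2, p = 0.061035, reject H0.


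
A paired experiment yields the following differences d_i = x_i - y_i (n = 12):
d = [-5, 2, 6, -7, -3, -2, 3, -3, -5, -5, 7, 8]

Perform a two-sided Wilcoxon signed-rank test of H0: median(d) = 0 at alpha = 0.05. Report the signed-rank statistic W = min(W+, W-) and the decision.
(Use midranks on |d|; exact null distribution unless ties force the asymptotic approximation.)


Step 1: Drop any zero differences (none here) and take |d_i|.
|d| = [5, 2, 6, 7, 3, 2, 3, 3, 5, 5, 7, 8]
Step 2: Midrank |d_i| (ties get averaged ranks).
ranks: |5|->7, |2|->1.5, |6|->9, |7|->10.5, |3|->4, |2|->1.5, |3|->4, |3|->4, |5|->7, |5|->7, |7|->10.5, |8|->12
Step 3: Attach original signs; sum ranks with positive sign and with negative sign.
W+ = 1.5 + 9 + 4 + 10.5 + 12 = 37
W- = 7 + 10.5 + 4 + 1.5 + 4 + 7 + 7 = 41
(Check: W+ + W- = 78 should equal n(n+1)/2 = 78.)
Step 4: Test statistic W = min(W+, W-) = 37.
Step 5: Ties in |d|, so use the tie-corrected normal approximation.
        E[W] = n(n+1)/4 = 12*13/4 = 39.
        Tie groups: |d|=2 (t=2), |d|=3 (t=3), |d|=5 (t=3), |d|=7 (t=2); sum(t^3 - t) = 60.
        Var[W] = n(n+1)(2n+1)/24 - sum(t^3-t)/48 = 3900/24 - 60/48 = 161.25.
        z = (W - E[W]) / sqrt(Var[W]) = (37 - 39) / 12.6984 = -0.1575.
        Two-sided p = 2*Phi(z) = 0.874851.
Step 6: alpha = 0.05. fail to reject H0.

W+ = 37, W- = 41, W = min = 37, p = 0.874851, fail to reject H0.


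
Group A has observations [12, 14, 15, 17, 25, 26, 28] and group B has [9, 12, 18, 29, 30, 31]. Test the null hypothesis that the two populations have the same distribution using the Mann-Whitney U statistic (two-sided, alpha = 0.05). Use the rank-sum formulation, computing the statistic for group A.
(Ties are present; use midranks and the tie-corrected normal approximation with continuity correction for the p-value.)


Step 1: Combine and sort all 13 observations; assign midranks.
sorted (value, group): (9,Y), (12,X), (12,Y), (14,X), (15,X), (17,X), (18,Y), (25,X), (26,X), (28,X), (29,Y), (30,Y), (31,Y)
ranks: 9->1, 12->2.5, 12->2.5, 14->4, 15->5, 17->6, 18->7, 25->8, 26->9, 28->10, 29->11, 30->12, 31->13
Step 2: Rank sum for X: R1 = 2.5 + 4 + 5 + 6 + 8 + 9 + 10 = 44.5.
Step 3: U_X = R1 - n1(n1+1)/2 = 44.5 - 7*8/2 = 44.5 - 28 = 16.5.
       U_Y = n1*n2 - U_X = 42 - 16.5 = 25.5.
Step 4: Ties are present, so use the tie-corrected normal approximation (with continuity correction) for the p-value.
Step 5: p-value = 0.567176; compare to alpha = 0.05. fail to reject H0.

U_X = 16.5, p = 0.567176, fail to reject H0 at alpha = 0.05.
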